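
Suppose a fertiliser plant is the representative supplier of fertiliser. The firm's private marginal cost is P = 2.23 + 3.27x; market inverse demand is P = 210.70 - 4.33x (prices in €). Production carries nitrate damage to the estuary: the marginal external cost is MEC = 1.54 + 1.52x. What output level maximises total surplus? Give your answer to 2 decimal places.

x* = 22.69

Social marginal cost = private MC + MEC = 3.77 + 4.79x.
Set SMC = demand: 3.77 + 4.79x = 210.70 - 4.33x → x* = 22.6897.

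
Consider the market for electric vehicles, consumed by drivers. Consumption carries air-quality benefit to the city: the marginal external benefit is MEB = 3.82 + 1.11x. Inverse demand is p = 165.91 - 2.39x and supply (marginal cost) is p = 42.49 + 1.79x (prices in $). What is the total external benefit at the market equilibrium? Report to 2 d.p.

Market equilibrium (private): 42.49 + 1.79x = 165.91 - 2.39x → x_m = 29.5263.
Total external benefit = ∫₀^{x_m} (3.82 + 1.11x) dx = 3.82×29.5263 + ½×1.11×29.5263² = 596.6408.

$596.64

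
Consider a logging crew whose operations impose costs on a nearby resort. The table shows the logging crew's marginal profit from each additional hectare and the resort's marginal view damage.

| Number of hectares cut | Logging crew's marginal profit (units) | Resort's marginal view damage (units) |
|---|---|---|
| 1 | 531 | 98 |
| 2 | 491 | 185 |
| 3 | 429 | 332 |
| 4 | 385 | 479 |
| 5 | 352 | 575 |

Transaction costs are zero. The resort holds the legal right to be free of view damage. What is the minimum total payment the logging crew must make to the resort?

615

Efficient level: marginal profit ≥ marginal view damage through level 3, so k* = 3.
With the resort holding the right, the logging crew must at least compensate total damage at k*: 98 + 185 + 332 = 615.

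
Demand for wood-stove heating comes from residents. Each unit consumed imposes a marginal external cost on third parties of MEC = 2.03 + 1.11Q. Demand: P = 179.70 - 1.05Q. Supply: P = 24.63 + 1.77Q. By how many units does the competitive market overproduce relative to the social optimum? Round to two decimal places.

16.05 units

Market equilibrium (private): 24.63 + 1.77Q = 179.70 - 1.05Q → Q_m = 54.9894.
Social marginal benefit = demand − MEC = 177.67 - 2.16Q.
Set SMB = MC: 177.67 - 2.16Q = 24.63 + 1.77Q → Q* = 38.9415.
Gap = |54.9894 − 38.9415| = 16.0479.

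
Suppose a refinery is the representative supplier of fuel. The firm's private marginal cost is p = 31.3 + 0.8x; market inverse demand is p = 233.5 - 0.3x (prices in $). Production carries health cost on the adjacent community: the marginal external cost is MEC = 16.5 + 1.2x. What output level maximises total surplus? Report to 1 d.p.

x* = 80.7

Social marginal cost = private MC + MEC = 47.8 + 2.0x.
Set SMC = demand: 47.8 + 2.0x = 233.5 - 0.3x → x* = 80.7391.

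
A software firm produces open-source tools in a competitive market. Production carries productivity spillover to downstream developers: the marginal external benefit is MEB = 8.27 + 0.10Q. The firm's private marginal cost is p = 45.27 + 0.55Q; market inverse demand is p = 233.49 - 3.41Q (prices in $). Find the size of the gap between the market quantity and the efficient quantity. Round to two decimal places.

3.37 units

Market equilibrium (private): 45.27 + 0.55Q = 233.49 - 3.41Q → Q_m = 47.5303.
Social marginal cost = private MC − MEB = 37.00 + 0.45Q.
Set SMC = demand: 37.00 + 0.45Q = 233.49 - 3.41Q → Q* = 50.9041.
Gap = |47.5303 − 50.9041| = 3.3738.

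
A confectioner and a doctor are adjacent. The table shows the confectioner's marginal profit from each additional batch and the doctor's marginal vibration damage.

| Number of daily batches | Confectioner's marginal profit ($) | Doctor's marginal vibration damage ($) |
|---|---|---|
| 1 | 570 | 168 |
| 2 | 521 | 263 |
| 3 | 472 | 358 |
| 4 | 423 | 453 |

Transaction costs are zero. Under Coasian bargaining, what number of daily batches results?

Bargaining reaches the level where marginal profit last exceeds marginal vibration damage.
That holds through level 3 (472 ≥ 358) but not at 4 (423 < 453).

3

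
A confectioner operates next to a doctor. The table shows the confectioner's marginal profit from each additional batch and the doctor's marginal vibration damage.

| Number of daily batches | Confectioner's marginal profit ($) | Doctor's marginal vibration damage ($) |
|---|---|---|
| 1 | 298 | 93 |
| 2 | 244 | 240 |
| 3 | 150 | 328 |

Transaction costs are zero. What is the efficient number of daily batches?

Bargaining reaches the level where marginal profit last exceeds marginal vibration damage.
That holds through level 2 (244 ≥ 240) but not at 3 (150 < 328).

2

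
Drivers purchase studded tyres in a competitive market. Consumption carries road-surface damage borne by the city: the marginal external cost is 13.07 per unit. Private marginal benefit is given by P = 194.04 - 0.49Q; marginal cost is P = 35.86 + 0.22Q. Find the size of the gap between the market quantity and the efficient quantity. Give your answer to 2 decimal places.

18.41 units

Market equilibrium (private): 35.86 + 0.22Q = 194.04 - 0.49Q → Q_m = 222.7887.
Social marginal benefit = demand − MEC = 180.97 - 0.49Q.
Set SMB = MC: 180.97 - 0.49Q = 35.86 + 0.22Q → Q* = 204.3803.
Gap = |222.7887 − 204.3803| = 18.4084.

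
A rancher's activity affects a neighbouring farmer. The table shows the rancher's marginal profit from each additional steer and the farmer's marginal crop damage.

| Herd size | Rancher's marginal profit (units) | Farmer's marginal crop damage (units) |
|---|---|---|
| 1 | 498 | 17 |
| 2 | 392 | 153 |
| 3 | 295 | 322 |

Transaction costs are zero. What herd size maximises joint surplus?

2

Bargaining reaches the level where marginal profit last exceeds marginal crop damage.
That holds through level 2 (392 ≥ 153) but not at 3 (295 < 322).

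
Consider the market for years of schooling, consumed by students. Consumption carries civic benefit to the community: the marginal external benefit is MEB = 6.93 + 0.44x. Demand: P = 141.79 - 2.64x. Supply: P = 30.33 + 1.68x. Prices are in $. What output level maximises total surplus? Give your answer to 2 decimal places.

Social marginal benefit = demand + MEB = 148.72 - 2.20x.
Set SMB = MC: 148.72 - 2.20x = 30.33 + 1.68x → x* = 30.5129.

x* = 30.51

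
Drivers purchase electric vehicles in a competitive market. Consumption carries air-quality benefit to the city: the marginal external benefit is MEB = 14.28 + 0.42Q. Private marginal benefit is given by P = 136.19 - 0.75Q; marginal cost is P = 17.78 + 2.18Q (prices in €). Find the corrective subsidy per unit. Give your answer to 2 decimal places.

Social marginal benefit = demand + MEB = 150.47 - 0.33Q.
Set SMB = MC: 150.47 - 0.33Q = 17.78 + 2.18Q → Q* = 52.8645.
The Pigouvian subsidy equals MEB at Q*: 14.28 + 0.42×52.8645 = 36.4831.

subsidy = €36.48 per unit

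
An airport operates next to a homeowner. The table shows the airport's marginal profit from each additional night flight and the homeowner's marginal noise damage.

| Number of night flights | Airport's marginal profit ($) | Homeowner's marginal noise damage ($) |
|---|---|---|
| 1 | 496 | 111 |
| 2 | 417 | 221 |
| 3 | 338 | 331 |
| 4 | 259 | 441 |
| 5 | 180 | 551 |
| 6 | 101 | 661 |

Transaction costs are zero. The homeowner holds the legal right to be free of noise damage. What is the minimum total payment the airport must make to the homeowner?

Efficient level: marginal profit ≥ marginal noise damage through level 3, so k* = 3.
With the homeowner holding the right, the airport must at least compensate total damage at k*: 111 + 221 + 331 = 663.

$663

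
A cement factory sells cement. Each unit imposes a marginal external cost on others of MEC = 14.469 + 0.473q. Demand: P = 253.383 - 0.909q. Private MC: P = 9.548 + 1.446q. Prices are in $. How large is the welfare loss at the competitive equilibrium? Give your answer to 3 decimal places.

DWL = $711.638

Market equilibrium (private): 9.548 + 1.446q = 253.383 - 0.909q → q_m = 103.5393.
Social marginal cost = private MC + MEC = 24.017 + 1.919q.
Set SMC = demand: 24.017 + 1.919q = 253.383 - 0.909q → q* = 81.1054.
Between q* and q_m the wedge SMC − demand runs linearly from 0 to MEC(q_m), so the loss is a triangle.
DWL = ½ × 22.4339 × 63.4431 = 711.6381.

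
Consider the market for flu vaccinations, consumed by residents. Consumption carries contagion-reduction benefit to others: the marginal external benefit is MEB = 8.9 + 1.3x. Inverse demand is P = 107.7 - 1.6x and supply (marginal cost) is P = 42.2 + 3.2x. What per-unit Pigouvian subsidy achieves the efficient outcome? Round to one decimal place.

Social marginal benefit = demand + MEB = 116.6 - 0.3x.
Set SMB = MC: 116.6 - 0.3x = 42.2 + 3.2x → x* = 21.2571.
The Pigouvian subsidy equals MEB at x*: 8.9 + 1.3×21.2571 = 36.5342.

subsidy = 36.5 per unit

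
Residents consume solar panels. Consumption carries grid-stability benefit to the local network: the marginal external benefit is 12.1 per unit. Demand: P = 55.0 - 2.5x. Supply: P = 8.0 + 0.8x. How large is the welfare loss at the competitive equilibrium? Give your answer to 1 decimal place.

Market equilibrium (private): 8.0 + 0.8x = 55.0 - 2.5x → x_m = 14.2424.
Social marginal benefit = demand + MEB = 67.1 - 2.5x.
Set SMB = MC: 67.1 - 2.5x = 8.0 + 0.8x → x* = 17.9091.
The loss is the area between SMB and MC from x* to x_m; with linear curves that's a triangle of height MEB(x_m).
DWL = ½ × 3.6667 × 12.1000 = 22.1835.

DWL = 22.2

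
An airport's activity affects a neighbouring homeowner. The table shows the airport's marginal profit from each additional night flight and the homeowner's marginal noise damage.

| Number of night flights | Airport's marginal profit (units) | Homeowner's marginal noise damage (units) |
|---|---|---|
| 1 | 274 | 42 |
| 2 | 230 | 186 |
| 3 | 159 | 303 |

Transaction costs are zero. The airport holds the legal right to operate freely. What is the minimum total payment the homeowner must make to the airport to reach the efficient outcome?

Left alone the airport would choose level 3 (marginal profit stays positive).
Efficient level: k* = 2 (marginal profit ≥ marginal noise damage through 2).
The homeowner must at least cover the airport's forgone profit from cutting 3→2: 159 = 159.

159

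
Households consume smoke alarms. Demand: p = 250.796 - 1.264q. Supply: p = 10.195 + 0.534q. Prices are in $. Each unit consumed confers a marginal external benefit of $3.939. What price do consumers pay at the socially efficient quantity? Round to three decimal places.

P = $78.884

Social marginal benefit = demand + MEB = 254.735 - 1.264q.
Set SMB = MC: 254.735 - 1.264q = 10.195 + 0.534q → q* = 136.0067.
Consumer price on the demand curve at q*: 250.796 − 1.264×136.0067 = 78.8835.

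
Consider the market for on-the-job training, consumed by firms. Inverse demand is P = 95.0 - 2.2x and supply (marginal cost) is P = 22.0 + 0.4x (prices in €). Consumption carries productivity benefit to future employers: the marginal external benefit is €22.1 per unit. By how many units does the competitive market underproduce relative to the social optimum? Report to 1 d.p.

8.5 units

Market equilibrium (private): 22.0 + 0.4x = 95.0 - 2.2x → x_m = 28.0769.
Social marginal benefit = demand + MEB = 117.1 - 2.2x.
Set SMB = MC: 117.1 - 2.2x = 22.0 + 0.4x → x* = 36.5769.
Gap = |28.0769 − 36.5769| = 8.5000.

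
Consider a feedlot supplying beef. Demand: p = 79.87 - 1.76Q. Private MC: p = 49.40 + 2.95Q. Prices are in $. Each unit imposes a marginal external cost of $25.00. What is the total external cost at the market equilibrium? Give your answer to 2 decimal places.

Market equilibrium (private): 49.40 + 2.95Q = 79.87 - 1.76Q → Q_m = 6.4692.
Total external cost = MEC × Q_m = 25.00 × 6.4692 = 161.7300.

$161.73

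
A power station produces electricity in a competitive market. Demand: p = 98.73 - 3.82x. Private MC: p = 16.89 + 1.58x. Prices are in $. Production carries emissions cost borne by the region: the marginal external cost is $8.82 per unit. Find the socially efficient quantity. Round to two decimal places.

x* = 13.52

Social marginal cost = private MC + MEC = 25.71 + 1.58x.
Set SMC = demand: 25.71 + 1.58x = 98.73 - 3.82x → x* = 13.5222.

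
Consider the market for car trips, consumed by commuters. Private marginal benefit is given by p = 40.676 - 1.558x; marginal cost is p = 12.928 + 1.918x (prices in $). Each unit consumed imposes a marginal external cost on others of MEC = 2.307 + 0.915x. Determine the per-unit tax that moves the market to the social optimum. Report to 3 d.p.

Social marginal benefit = demand − MEC = 38.369 - 2.473x.
Set SMB = MC: 38.369 - 2.473x = 12.928 + 1.918x → x* = 5.7939.
The Pigouvian tax equals MEC at x*: 2.307 + 0.915×5.7939 = 7.6084.

tax = $7.608 per unit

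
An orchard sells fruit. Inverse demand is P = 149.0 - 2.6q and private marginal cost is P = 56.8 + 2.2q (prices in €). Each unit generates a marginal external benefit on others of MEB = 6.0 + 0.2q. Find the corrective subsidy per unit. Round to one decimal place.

Social marginal cost = private MC − MEB = 50.8 + 2.0q.
Set SMC = demand: 50.8 + 2.0q = 149.0 - 2.6q → q* = 21.3478.
The Pigouvian subsidy equals MEB at q*: 6.0 + 0.2×21.3478 = 10.2696.

subsidy = €10.3 per unit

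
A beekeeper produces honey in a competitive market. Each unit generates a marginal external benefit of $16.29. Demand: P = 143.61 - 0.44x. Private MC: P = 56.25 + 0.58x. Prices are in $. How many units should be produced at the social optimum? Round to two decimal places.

Social marginal cost = private MC − MEB = 39.96 + 0.58x.
Set SMC = demand: 39.96 + 0.58x = 143.61 - 0.44x → x* = 101.6176.

x* = 101.62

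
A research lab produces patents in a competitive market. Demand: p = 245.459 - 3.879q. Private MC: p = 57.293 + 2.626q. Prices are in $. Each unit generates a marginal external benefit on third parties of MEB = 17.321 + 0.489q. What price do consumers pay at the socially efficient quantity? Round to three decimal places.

Social marginal cost = private MC − MEB = 39.972 + 2.137q.
Set SMC = demand: 39.972 + 2.137q = 245.459 - 3.879q → q* = 34.1567.
Consumer price on the demand curve at q*: 245.459 − 3.879×34.1567 = 112.9652.

P = $112.965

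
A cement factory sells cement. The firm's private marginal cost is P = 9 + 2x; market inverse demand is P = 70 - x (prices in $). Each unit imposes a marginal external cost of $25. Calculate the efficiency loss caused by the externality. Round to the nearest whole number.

DWL = $104

Market equilibrium (private): 9 + 2x = 70 - x → x_m = 20.3333.
Social marginal cost = private MC + MEC = 34 + 2x.
Set SMC = demand: 34 + 2x = 70 - x → x* = 12.0000.
The welfare-loss triangle has base |x_m − x*| and height MEC(x_m) (the vertical gap between SMC and demand is zero at x* and MEC at x_m).
DWL = ½ × 8.3333 × 25.0000 = 104.1663.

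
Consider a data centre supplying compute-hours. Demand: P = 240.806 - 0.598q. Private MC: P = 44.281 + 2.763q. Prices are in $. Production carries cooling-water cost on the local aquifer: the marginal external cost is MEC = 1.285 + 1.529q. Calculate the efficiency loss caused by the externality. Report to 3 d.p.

Market equilibrium (private): 44.281 + 2.763q = 240.806 - 0.598q → q_m = 58.4722.
Social marginal cost = private MC + MEC = 45.566 + 4.292q.
Set SMC = demand: 45.566 + 4.292q = 240.806 - 0.598q → q* = 39.9264.
The welfare-loss triangle has base |q_m − q*| and height MEC(q_m) (the vertical gap between SMC and demand is zero at q* and MEC at q_m).
DWL = ½ × 18.5458 × 90.6890 = 840.9500.

DWL = $840.950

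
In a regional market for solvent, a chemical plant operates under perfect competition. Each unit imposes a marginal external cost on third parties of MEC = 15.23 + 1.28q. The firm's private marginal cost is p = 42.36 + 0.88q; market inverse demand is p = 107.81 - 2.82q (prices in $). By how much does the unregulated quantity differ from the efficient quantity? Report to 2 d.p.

Market equilibrium (private): 42.36 + 0.88q = 107.81 - 2.82q → q_m = 17.6892.
Social marginal cost = private MC + MEC = 57.59 + 2.16q.
Set SMC = demand: 57.59 + 2.16q = 107.81 - 2.82q → q* = 10.0843.
Gap = |17.6892 − 10.0843| = 7.6049.

7.60 units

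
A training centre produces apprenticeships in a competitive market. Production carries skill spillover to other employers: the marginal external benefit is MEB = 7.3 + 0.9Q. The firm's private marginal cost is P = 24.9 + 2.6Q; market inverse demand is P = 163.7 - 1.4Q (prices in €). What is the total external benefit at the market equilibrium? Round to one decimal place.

Market equilibrium (private): 24.9 + 2.6Q = 163.7 - 1.4Q → Q_m = 34.7000.
Total external benefit = ∫₀^{Q_m} (7.3 + 0.9Q) dQ = 7.3×34.7000 + ½×0.9×34.7000² = 795.1505.

€795.2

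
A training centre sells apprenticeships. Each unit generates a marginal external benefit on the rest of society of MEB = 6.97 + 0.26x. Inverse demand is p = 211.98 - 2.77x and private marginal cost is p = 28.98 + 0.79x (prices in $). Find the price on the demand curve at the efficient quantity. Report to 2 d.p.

P = $52.52

Social marginal cost = private MC − MEB = 22.01 + 0.53x.
Set SMC = demand: 22.01 + 0.53x = 211.98 - 2.77x → x* = 57.5667.
Consumer price on the demand curve at x*: 211.98 − 2.77×57.5667 = 52.5202.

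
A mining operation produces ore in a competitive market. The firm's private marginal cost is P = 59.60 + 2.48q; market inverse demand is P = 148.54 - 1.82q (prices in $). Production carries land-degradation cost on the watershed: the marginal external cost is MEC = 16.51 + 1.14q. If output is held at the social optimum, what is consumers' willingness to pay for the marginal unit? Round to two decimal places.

P = $124.31

Social marginal cost = private MC + MEC = 76.11 + 3.62q.
Set SMC = demand: 76.11 + 3.62q = 148.54 - 1.82q → q* = 13.3143.
Consumer price on the demand curve at q*: 148.54 − 1.82×13.3143 = 124.3080.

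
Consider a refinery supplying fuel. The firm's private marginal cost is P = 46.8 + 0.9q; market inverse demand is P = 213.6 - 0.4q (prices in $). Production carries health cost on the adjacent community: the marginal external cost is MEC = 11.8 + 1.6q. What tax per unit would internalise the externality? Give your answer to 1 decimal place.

tax = $97.3 per unit

Social marginal cost = private MC + MEC = 58.6 + 2.5q.
Set SMC = demand: 58.6 + 2.5q = 213.6 - 0.4q → q* = 53.4483.
The Pigouvian tax equals MEC at q*: 11.8 + 1.6×53.4483 = 97.3173.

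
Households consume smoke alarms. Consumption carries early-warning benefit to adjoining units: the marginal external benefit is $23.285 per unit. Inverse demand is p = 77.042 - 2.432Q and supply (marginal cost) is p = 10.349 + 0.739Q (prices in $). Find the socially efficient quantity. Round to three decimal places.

Q* = 28.375

Social marginal benefit = demand + MEB = 100.327 - 2.432Q.
Set SMB = MC: 100.327 - 2.432Q = 10.349 + 0.739Q → Q* = 28.3753.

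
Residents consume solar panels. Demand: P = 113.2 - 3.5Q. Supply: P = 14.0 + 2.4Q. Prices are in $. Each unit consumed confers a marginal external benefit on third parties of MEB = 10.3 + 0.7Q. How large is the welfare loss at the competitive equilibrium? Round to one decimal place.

Market equilibrium (private): 14.0 + 2.4Q = 113.2 - 3.5Q → Q_m = 16.8136.
Social marginal benefit = demand + MEB = 123.5 - 2.8Q.
Set SMB = MC: 123.5 - 2.8Q = 14.0 + 2.4Q → Q* = 21.0577.
Between Q* and Q_m the wedge SMB − MC runs linearly from 0 to MEB(Q_m), so the loss is a triangle.
DWL = ½ × 4.2441 × 22.0695 = 46.8326.

DWL = $46.8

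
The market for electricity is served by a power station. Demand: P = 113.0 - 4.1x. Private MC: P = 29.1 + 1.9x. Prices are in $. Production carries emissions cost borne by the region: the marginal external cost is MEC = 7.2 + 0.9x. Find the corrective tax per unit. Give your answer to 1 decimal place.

Social marginal cost = private MC + MEC = 36.3 + 2.8x.
Set SMC = demand: 36.3 + 2.8x = 113.0 - 4.1x → x* = 11.1159.
The Pigouvian tax equals MEC at x*: 7.2 + 0.9×11.1159 = 17.2043.

tax = $17.2 per unit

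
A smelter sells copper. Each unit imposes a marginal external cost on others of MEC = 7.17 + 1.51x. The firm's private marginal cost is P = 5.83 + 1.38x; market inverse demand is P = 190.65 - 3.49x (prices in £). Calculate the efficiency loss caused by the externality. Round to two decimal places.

Market equilibrium (private): 5.83 + 1.38x = 190.65 - 3.49x → x_m = 37.9507.
Social marginal cost = private MC + MEC = 13.00 + 2.89x.
Set SMC = demand: 13.00 + 2.89x = 190.65 - 3.49x → x* = 27.8448.
Height of the DWL triangle at x_m is SMC(x_m) − demand(x_m) = MEC(x_m) = 64.4756.
DWL = ½ × 10.1059 × 64.4756 = 325.7920.

DWL = £325.79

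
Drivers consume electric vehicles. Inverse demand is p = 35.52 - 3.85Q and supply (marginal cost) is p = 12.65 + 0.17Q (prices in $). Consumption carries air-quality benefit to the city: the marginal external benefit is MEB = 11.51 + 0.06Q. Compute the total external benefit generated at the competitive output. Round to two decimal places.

Market equilibrium (private): 12.65 + 0.17Q = 35.52 - 3.85Q → Q_m = 5.6891.
Total external benefit = ∫₀^{Q_m} (11.51 + 0.06Q) dQ = 11.51×5.6891 + ½×0.06×5.6891² = 66.4525.

$66.45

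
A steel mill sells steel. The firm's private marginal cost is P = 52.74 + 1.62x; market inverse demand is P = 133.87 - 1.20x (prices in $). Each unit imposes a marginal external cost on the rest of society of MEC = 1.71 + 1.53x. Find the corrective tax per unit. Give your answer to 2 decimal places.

tax = $29.64 per unit

Social marginal cost = private MC + MEC = 54.45 + 3.15x.
Set SMC = demand: 54.45 + 3.15x = 133.87 - 1.20x → x* = 18.2575.
The Pigouvian tax equals MEC at x*: 1.71 + 1.53×18.2575 = 29.6440.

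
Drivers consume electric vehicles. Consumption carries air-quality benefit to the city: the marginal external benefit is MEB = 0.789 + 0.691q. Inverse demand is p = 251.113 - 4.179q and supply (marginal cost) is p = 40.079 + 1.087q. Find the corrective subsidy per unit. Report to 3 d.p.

subsidy = 32.782 per unit

Social marginal benefit = demand + MEB = 251.902 - 3.488q.
Set SMB = MC: 251.902 - 3.488q = 40.079 + 1.087q → q* = 46.3001.
The Pigouvian subsidy equals MEB at q*: 0.789 + 0.691×46.3001 = 32.7824.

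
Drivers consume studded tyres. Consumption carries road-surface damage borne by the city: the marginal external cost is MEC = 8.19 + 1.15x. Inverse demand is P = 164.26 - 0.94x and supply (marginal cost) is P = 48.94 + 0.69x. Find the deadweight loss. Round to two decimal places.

DWL = 1442.33

Market equilibrium (private): 48.94 + 0.69x = 164.26 - 0.94x → x_m = 70.7485.
Social marginal benefit = demand − MEC = 156.07 - 2.09x.
Set SMB = MC: 156.07 - 2.09x = 48.94 + 0.69x → x* = 38.5360.
The welfare-loss triangle has base |x_m − x*| and height MEC(x_m) (the vertical gap between SMB and MC is zero at x* and MEC at x_m).
DWL = ½ × 32.2125 × 89.5507 = 1442.3260.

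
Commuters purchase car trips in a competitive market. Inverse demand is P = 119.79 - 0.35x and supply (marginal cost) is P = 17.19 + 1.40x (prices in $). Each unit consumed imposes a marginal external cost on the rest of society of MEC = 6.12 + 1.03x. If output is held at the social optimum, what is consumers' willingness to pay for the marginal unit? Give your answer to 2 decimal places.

P = $107.64

Social marginal benefit = demand − MEC = 113.67 - 1.38x.
Set SMB = MC: 113.67 - 1.38x = 17.19 + 1.40x → x* = 34.7050.
Consumer price on the demand curve at x*: 119.79 − 0.35×34.7050 = 107.6433.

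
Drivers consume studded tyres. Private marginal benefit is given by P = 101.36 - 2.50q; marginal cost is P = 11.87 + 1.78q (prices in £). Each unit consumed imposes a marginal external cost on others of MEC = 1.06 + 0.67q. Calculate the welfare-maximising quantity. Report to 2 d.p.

Social marginal benefit = demand − MEC = 100.30 - 3.17q.
Set SMB = MC: 100.30 - 3.17q = 11.87 + 1.78q → q* = 17.8646.

q* = 17.86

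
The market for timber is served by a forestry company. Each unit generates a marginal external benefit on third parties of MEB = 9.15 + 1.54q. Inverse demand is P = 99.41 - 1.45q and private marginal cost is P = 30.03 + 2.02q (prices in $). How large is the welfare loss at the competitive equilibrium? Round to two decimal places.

DWL = $413.29

Market equilibrium (private): 30.03 + 2.02q = 99.41 - 1.45q → q_m = 19.9942.
Social marginal cost = private MC − MEB = 20.88 + 0.48q.
Set SMC = demand: 20.88 + 0.48q = 99.41 - 1.45q → q* = 40.6891.
Height of the DWL triangle at q_m is demand(q_m) − SMC(q_m) = MEB(q_m) = 39.9411.
DWL = ½ × 20.6949 × 39.9411 = 413.2885.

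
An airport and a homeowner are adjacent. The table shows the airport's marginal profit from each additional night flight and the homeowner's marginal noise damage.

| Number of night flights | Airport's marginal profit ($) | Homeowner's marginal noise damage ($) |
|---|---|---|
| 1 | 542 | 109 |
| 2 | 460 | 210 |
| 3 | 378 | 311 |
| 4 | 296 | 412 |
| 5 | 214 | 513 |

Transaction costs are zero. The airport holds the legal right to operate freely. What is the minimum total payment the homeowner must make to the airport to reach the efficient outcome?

Left alone the airport would choose level 5 (marginal profit stays positive).
Efficient level: k* = 3 (marginal profit ≥ marginal noise damage through 3).
The homeowner must at least cover the airport's forgone profit from cutting 5→3: 296 + 214 = 510.

$510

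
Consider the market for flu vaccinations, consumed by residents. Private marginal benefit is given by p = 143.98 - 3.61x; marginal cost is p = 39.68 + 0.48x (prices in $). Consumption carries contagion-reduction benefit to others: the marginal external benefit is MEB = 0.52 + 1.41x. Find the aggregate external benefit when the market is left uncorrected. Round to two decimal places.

$471.73

Market equilibrium (private): 39.68 + 0.48x = 143.98 - 3.61x → x_m = 25.5012.
Total external benefit = ∫₀^{x_m} (0.52 + 1.41x) dx = 0.52×25.5012 + ½×1.41×25.5012² = 471.7300.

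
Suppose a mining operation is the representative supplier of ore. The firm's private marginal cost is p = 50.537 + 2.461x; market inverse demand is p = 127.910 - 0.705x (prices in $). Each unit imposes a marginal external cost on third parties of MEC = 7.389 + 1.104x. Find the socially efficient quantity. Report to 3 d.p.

x* = 16.390

Social marginal cost = private MC + MEC = 57.926 + 3.565x.
Set SMC = demand: 57.926 + 3.565x = 127.910 - 0.705x → x* = 16.3897.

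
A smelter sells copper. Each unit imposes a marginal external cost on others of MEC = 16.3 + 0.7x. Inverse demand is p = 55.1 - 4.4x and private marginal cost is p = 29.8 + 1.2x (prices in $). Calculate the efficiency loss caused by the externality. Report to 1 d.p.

DWL = $30.1

Market equilibrium (private): 29.8 + 1.2x = 55.1 - 4.4x → x_m = 4.5179.
Social marginal cost = private MC + MEC = 46.1 + 1.9x.
Set SMC = demand: 46.1 + 1.9x = 55.1 - 4.4x → x* = 1.4286.
The loss is the area between SMC and demand from x* to x_m; with linear curves that's a triangle of height MEC(x_m).
DWL = ½ × 3.0893 × 19.4625 = 30.0628.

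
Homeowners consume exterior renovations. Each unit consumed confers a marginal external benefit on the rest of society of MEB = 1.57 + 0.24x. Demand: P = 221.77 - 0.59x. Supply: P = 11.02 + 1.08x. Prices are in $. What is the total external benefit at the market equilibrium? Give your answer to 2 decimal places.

Market equilibrium (private): 11.02 + 1.08x = 221.77 - 0.59x → x_m = 126.1976.
Total external benefit = ∫₀^{x_m} (1.57 + 0.24x) dx = 1.57×126.1976 + ½×0.24×126.1976² = 2109.2303.

$2109.23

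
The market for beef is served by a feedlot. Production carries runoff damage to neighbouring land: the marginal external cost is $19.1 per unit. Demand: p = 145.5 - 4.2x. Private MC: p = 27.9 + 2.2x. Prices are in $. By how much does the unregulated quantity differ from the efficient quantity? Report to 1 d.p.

Market equilibrium (private): 27.9 + 2.2x = 145.5 - 4.2x → x_m = 18.3750.
Social marginal cost = private MC + MEC = 47.0 + 2.2x.
Set SMC = demand: 47.0 + 2.2x = 145.5 - 4.2x → x* = 15.3906.
Gap = |18.3750 − 15.3906| = 2.9844.

3.0 units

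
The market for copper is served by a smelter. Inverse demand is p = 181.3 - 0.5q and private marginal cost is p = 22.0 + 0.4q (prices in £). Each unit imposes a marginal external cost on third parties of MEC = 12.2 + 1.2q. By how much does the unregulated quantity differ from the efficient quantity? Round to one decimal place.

Market equilibrium (private): 22.0 + 0.4q = 181.3 - 0.5q → q_m = 177.0000.
Social marginal cost = private MC + MEC = 34.2 + 1.6q.
Set SMC = demand: 34.2 + 1.6q = 181.3 - 0.5q → q* = 70.0476.
Gap = |177.0000 − 70.0476| = 106.9524.

107.0 units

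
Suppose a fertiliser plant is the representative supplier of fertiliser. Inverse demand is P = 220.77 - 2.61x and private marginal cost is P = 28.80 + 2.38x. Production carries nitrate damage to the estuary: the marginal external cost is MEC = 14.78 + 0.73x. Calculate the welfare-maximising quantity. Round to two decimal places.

Social marginal cost = private MC + MEC = 43.58 + 3.11x.
Set SMC = demand: 43.58 + 3.11x = 220.77 - 2.61x → x* = 30.9773.

x* = 30.98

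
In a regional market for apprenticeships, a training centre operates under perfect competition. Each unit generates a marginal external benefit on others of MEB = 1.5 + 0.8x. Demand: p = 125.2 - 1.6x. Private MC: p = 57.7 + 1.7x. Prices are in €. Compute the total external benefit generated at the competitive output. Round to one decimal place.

Market equilibrium (private): 57.7 + 1.7x = 125.2 - 1.6x → x_m = 20.4545.
Total external benefit = ∫₀^{x_m} (1.5 + 0.8x) dx = 1.5×20.4545 + ½×0.8×20.4545² = 198.0364.

€198.0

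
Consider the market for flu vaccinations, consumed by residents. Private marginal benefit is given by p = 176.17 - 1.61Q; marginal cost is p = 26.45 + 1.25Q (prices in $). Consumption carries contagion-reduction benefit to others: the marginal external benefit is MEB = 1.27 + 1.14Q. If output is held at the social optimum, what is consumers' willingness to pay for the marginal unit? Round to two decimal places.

Social marginal benefit = demand + MEB = 177.44 - 0.47Q.
Set SMB = MC: 177.44 - 0.47Q = 26.45 + 1.25Q → Q* = 87.7849.
Consumer price on the demand curve at Q*: 176.17 − 1.61×87.7849 = 34.8363.

P = $34.84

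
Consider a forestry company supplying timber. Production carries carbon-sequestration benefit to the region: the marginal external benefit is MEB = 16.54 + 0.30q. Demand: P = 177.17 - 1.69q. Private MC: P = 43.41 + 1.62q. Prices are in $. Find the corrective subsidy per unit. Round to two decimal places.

Social marginal cost = private MC − MEB = 26.87 + 1.32q.
Set SMC = demand: 26.87 + 1.32q = 177.17 - 1.69q → q* = 49.9336.
The Pigouvian subsidy equals MEB at q*: 16.54 + 0.30×49.9336 = 31.5201.

subsidy = $31.52 per unit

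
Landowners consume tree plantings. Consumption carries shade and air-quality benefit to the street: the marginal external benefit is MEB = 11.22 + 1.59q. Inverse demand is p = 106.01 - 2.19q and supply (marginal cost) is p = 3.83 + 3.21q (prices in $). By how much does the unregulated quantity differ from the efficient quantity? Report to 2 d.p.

Market equilibrium (private): 3.83 + 3.21q = 106.01 - 2.19q → q_m = 18.9222.
Social marginal benefit = demand + MEB = 117.23 - 0.60q.
Set SMB = MC: 117.23 - 0.60q = 3.83 + 3.21q → q* = 29.7638.
Gap = |18.9222 − 29.7638| = 10.8416.

10.84 units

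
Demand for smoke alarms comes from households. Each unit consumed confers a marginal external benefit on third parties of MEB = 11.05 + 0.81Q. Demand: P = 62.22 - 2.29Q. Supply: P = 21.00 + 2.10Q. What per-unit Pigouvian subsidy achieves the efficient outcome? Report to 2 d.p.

Social marginal benefit = demand + MEB = 73.27 - 1.48Q.
Set SMB = MC: 73.27 - 1.48Q = 21.00 + 2.10Q → Q* = 14.6006.
The Pigouvian subsidy equals MEB at Q*: 11.05 + 0.81×14.6006 = 22.8765.

subsidy = 22.88 per unit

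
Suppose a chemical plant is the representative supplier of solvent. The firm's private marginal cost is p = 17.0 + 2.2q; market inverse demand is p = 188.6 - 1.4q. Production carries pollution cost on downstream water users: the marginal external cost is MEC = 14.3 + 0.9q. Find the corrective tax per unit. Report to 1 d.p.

Social marginal cost = private MC + MEC = 31.3 + 3.1q.
Set SMC = demand: 31.3 + 3.1q = 188.6 - 1.4q → q* = 34.9556.
The Pigouvian tax equals MEC at q*: 14.3 + 0.9×34.9556 = 45.7600.

tax = 45.8 per unit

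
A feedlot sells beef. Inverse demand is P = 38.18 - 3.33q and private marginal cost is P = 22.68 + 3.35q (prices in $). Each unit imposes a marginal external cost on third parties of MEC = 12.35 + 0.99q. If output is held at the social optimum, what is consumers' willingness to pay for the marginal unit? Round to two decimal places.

Social marginal cost = private MC + MEC = 35.03 + 4.34q.
Set SMC = demand: 35.03 + 4.34q = 38.18 - 3.33q → q* = 0.4107.
Consumer price on the demand curve at q*: 38.18 − 3.33×0.4107 = 36.8124.

P = $36.81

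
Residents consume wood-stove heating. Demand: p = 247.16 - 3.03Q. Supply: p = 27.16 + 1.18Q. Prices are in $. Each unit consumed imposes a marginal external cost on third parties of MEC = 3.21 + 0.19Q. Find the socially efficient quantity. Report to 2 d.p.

Q* = 49.27

Social marginal benefit = demand − MEC = 243.95 - 3.22Q.
Set SMB = MC: 243.95 - 3.22Q = 27.16 + 1.18Q → Q* = 49.2705.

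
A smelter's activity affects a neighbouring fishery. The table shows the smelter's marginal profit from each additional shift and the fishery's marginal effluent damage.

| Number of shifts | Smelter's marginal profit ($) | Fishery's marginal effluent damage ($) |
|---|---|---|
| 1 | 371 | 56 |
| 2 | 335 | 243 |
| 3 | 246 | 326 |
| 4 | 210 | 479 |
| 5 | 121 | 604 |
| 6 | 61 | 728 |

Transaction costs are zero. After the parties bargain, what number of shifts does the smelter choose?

2

Bargaining reaches the level where marginal profit last exceeds marginal effluent damage.
That holds through level 2 (335 ≥ 243) but not at 3 (246 < 326).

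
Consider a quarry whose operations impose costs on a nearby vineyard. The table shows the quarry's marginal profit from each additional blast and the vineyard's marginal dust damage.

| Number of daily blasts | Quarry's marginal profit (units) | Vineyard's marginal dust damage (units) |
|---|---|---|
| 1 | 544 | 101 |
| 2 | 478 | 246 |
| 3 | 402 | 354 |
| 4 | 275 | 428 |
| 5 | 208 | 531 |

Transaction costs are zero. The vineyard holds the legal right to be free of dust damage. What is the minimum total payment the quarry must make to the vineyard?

Efficient level: marginal profit ≥ marginal dust damage through level 3, so k* = 3.
With the vineyard holding the right, the quarry must at least compensate total damage at k*: 101 + 246 + 354 = 701.

701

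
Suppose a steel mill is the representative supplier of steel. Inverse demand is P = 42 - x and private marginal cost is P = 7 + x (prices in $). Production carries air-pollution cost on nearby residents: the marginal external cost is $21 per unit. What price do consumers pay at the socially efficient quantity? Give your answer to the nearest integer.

Social marginal cost = private MC + MEC = 28 + x.
Set SMC = demand: 28 + x = 42 - x → x* = 7.0000.
Consumer price on the demand curve at x*: 42 − 1×7.0000 = 35.0000.

P = $35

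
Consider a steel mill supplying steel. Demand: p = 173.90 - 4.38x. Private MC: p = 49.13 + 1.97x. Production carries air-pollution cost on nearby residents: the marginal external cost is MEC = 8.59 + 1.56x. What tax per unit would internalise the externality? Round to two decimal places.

tax = 31.50 per unit

Social marginal cost = private MC + MEC = 57.72 + 3.53x.
Set SMC = demand: 57.72 + 3.53x = 173.90 - 4.38x → x* = 14.6877.
The Pigouvian tax equals MEC at x*: 8.59 + 1.56×14.6877 = 31.5028.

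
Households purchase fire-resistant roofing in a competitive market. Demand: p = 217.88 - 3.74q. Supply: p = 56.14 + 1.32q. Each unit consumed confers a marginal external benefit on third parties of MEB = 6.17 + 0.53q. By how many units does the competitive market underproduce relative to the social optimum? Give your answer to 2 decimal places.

5.10 units

Market equilibrium (private): 56.14 + 1.32q = 217.88 - 3.74q → q_m = 31.9644.
Social marginal benefit = demand + MEB = 224.05 - 3.21q.
Set SMB = MC: 224.05 - 3.21q = 56.14 + 1.32q → q* = 37.0662.
Gap = |31.9644 − 37.0662| = 5.1018.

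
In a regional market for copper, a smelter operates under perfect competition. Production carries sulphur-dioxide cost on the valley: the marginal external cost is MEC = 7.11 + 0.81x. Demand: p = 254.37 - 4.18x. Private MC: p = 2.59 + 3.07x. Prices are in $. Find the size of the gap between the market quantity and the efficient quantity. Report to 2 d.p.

Market equilibrium (private): 2.59 + 3.07x = 254.37 - 4.18x → x_m = 34.7283.
Social marginal cost = private MC + MEC = 9.70 + 3.88x.
Set SMC = demand: 9.70 + 3.88x = 254.37 - 4.18x → x* = 30.3561.
Gap = |34.7283 − 30.3561| = 4.3722.

4.37 units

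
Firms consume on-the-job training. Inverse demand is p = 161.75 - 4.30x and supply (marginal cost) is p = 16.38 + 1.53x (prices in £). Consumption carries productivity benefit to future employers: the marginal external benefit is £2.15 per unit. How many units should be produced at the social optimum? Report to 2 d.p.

x* = 25.30

Social marginal benefit = demand + MEB = 163.90 - 4.30x.
Set SMB = MC: 163.90 - 4.30x = 16.38 + 1.53x → x* = 25.3036.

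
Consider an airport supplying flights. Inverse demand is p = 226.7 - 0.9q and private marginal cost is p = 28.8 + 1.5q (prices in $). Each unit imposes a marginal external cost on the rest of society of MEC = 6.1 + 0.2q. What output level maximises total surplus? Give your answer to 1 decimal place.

Social marginal cost = private MC + MEC = 34.9 + 1.7q.
Set SMC = demand: 34.9 + 1.7q = 226.7 - 0.9q → q* = 73.7692.

q* = 73.8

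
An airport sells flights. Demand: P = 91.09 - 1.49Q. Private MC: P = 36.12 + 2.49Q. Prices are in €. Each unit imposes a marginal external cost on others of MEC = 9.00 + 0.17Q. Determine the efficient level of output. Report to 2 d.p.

Social marginal cost = private MC + MEC = 45.12 + 2.66Q.
Set SMC = demand: 45.12 + 2.66Q = 91.09 - 1.49Q → Q* = 11.0771.

Q* = 11.08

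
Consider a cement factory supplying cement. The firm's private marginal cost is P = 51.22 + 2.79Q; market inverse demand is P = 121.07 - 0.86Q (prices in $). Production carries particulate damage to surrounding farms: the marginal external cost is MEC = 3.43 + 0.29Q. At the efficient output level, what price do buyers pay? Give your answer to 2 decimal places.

Social marginal cost = private MC + MEC = 54.65 + 3.08Q.
Set SMC = demand: 54.65 + 3.08Q = 121.07 - 0.86Q → Q* = 16.8579.
Consumer price on the demand curve at Q*: 121.07 − 0.86×16.8579 = 106.5722.

P = $106.57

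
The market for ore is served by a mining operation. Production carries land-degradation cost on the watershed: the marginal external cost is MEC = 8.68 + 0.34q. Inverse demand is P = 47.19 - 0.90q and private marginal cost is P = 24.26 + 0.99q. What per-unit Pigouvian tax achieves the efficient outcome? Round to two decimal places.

Social marginal cost = private MC + MEC = 32.94 + 1.33q.
Set SMC = demand: 32.94 + 1.33q = 47.19 - 0.90q → q* = 6.3901.
The Pigouvian tax equals MEC at q*: 8.68 + 0.34×6.3901 = 10.8526.

tax = 10.85 per unit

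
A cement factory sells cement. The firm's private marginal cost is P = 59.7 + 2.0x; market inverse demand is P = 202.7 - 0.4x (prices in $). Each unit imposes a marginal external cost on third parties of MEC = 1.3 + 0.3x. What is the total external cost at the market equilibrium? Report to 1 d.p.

Market equilibrium (private): 59.7 + 2.0x = 202.7 - 0.4x → x_m = 59.5833.
Total external cost = ∫₀^{x_m} (1.3 + 0.3x) dx = 1.3×59.5833 + ½×0.3×59.5833² = 609.9837.

$610.0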